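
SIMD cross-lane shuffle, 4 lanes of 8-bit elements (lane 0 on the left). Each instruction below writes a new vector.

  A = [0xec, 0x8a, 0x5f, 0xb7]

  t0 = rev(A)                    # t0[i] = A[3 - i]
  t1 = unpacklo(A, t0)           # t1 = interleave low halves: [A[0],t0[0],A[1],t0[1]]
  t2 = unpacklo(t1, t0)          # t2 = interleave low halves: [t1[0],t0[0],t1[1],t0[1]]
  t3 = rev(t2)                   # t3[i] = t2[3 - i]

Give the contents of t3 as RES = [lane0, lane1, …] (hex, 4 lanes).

t0 = [0xb7, 0x5f, 0x8a, 0xec]
t1 = [0xec, 0xb7, 0x8a, 0x5f]
t2 = [0xec, 0xb7, 0xb7, 0x5f]
t3 = [0x5f, 0xb7, 0xb7, 0xec]

RES = [ 0x5f  0xb7  0xb7  0xec ]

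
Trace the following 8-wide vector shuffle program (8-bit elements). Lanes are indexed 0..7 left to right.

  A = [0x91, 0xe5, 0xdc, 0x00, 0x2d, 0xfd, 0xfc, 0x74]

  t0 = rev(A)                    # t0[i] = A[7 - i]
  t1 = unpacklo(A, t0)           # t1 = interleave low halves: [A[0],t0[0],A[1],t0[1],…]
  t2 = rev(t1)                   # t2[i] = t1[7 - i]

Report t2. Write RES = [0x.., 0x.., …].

  t0: 74 fc fd 2d 00 dc e5 91
  t1: 91 74 e5 fc dc fd 00 2d
  t2: 2d 00 fd dc fc e5 74 91

RES = [ 0x2d  0x00  0xfd  0xdc  0xfc  0xe5  0x74  0x91 ]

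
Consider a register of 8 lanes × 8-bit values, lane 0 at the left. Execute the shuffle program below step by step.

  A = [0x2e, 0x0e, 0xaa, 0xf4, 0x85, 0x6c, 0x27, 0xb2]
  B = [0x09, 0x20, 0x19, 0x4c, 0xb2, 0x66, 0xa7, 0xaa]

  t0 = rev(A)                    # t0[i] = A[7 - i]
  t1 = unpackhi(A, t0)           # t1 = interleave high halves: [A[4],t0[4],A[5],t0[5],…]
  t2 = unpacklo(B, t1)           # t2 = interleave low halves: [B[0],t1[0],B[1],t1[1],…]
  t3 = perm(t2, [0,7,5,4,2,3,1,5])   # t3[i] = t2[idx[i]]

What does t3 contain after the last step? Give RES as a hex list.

→ t0 |b2|27|6c|85|f4|aa|0e|2e|
→ t1 |85|f4|6c|aa|27|0e|b2|2e|
→ t2 |09|85|20|f4|19|6c|4c|aa|
→ t3 |09|aa|6c|19|20|f4|85|6c|

RES = [0x09, 0xaa, 0x6c, 0x19, 0x20, 0xf4, 0x85, 0x6c]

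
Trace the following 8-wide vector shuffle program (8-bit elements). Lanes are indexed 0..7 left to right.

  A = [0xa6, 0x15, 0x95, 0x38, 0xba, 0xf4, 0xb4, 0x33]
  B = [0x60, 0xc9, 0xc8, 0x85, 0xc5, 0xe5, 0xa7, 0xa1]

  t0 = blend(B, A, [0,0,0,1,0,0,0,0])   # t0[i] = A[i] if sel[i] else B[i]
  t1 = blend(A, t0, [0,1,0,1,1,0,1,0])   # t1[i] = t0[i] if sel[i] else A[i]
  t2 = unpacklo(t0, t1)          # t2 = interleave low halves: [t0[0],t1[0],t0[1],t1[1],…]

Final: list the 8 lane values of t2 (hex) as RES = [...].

RES = [0x60, 0xa6, 0xc9, 0xc9, 0xc8, 0x95, 0x38, 0x38]

→ t0 |60|c9|c8|38|c5|e5|a7|a1|
→ t1 |a6|c9|95|38|c5|f4|a7|33|
→ t2 |60|a6|c9|c9|c8|95|38|38|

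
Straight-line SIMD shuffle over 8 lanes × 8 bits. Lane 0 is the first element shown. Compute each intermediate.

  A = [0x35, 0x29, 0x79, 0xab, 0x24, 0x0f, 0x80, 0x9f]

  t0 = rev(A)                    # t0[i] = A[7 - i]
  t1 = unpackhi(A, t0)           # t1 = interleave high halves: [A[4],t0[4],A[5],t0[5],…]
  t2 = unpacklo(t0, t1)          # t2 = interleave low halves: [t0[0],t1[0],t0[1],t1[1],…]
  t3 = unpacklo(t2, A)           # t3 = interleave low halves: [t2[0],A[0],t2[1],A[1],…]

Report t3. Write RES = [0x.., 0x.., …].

RES = [0x9f, 0x35, 0x24, 0x29, 0x80, 0x79, 0xab, 0xab]

→ t0 |9f|80|0f|24|ab|79|29|35|
→ t1 |24|ab|0f|79|80|29|9f|35|
→ t2 |9f|24|80|ab|0f|0f|24|79|
→ t3 |9f|35|24|29|80|79|ab|ab|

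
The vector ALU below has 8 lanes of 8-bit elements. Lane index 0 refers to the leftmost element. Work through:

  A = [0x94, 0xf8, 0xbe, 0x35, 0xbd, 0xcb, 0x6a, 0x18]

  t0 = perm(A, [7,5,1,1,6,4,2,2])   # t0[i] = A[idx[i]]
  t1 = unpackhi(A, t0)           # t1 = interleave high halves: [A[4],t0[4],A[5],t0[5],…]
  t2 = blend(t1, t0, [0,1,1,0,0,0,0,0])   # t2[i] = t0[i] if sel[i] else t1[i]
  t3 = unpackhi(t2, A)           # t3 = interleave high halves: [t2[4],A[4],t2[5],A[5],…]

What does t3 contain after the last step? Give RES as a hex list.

→ t0 |18|cb|f8|f8|6a|bd|be|be|
→ t1 |bd|6a|cb|bd|6a|be|18|be|
→ t2 |bd|cb|f8|bd|6a|be|18|be|
→ t3 |6a|bd|be|cb|18|6a|be|18|

RES = [ 0x6a  0xbd  0xbe  0xcb  0x18  0x6a  0xbe  0x18 ]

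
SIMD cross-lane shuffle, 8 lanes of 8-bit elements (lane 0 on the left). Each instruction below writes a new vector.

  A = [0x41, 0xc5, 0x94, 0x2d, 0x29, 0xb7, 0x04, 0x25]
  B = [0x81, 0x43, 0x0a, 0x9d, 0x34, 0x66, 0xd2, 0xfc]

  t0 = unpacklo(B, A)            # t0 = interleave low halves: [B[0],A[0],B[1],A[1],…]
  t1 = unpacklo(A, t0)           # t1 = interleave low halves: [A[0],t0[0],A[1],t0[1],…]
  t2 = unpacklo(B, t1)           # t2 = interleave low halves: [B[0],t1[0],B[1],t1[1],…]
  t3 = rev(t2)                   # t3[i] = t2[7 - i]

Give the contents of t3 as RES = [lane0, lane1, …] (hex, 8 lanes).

RES = [ 0x41  0x9d  0xc5  0x0a  0x81  0x43  0x41  0x81 ]

t0 = [0x81, 0x41, 0x43, 0xc5, 0x0a, 0x94, 0x9d, 0x2d]
t1 = [0x41, 0x81, 0xc5, 0x41, 0x94, 0x43, 0x2d, 0xc5]
t2 = [0x81, 0x41, 0x43, 0x81, 0x0a, 0xc5, 0x9d, 0x41]
t3 = [0x41, 0x9d, 0xc5, 0x0a, 0x81, 0x43, 0x41, 0x81]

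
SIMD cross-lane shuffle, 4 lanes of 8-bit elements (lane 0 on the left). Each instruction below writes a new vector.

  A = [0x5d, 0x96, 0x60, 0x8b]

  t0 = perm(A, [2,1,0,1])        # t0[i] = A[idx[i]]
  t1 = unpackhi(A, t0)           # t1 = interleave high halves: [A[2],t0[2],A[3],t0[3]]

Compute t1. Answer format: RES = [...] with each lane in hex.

t0 = [0x60, 0x96, 0x5d, 0x96]
t1 = [0x60, 0x5d, 0x8b, 0x96]

RES = [ 0x60  0x5d  0x8b  0x96 ]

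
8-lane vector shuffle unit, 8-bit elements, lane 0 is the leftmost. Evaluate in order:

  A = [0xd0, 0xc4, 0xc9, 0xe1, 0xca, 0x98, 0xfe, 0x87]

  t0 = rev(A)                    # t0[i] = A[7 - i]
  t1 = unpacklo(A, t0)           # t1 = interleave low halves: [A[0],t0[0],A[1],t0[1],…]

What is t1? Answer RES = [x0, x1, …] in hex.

RES = [0xd0, 0x87, 0xc4, 0xfe, 0xc9, 0x98, 0xe1, 0xca]

  t0: 87 fe 98 ca e1 c9 c4 d0
  t1: d0 87 c4 fe c9 98 e1 ca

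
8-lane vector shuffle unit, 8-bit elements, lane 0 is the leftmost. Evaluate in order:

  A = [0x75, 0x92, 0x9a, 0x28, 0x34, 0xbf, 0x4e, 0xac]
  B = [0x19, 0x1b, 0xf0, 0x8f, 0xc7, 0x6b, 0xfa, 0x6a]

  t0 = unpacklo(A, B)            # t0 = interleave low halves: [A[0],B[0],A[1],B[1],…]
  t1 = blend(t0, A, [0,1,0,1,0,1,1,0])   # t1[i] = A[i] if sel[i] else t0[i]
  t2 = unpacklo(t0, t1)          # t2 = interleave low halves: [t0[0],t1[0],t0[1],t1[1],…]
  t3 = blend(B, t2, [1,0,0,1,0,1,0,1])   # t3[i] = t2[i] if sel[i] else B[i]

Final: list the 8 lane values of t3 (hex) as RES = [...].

  t0: 75 19 92 1b 9a f0 28 8f
  t1: 75 92 92 28 9a bf 4e 8f
  t2: 75 75 19 92 92 92 1b 28
  t3: 75 1b f0 92 c7 92 fa 28

RES = [ 0x75  0x1b  0xf0  0x92  0xc7  0x92  0xfa  0x28 ]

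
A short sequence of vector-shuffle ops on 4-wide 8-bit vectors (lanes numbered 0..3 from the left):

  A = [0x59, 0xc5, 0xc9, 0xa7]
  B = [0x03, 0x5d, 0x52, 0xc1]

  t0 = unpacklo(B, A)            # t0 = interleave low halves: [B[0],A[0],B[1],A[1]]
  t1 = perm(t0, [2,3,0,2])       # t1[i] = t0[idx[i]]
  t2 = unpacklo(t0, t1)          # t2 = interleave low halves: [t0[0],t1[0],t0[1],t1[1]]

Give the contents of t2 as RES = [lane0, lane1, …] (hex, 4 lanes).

RES = [0x03, 0x5d, 0x59, 0xc5]

  t0: 03 59 5d c5
  t1: 5d c5 03 5d
  t2: 03 5d 59 c5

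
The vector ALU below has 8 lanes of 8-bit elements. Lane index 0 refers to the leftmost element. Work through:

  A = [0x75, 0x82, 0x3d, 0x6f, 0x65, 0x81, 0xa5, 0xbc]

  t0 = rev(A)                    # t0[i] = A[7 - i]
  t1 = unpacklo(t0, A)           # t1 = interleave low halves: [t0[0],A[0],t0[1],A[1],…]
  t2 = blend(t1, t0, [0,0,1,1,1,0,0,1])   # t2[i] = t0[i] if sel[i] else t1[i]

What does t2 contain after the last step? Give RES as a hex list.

t0 = [0xbc, 0xa5, 0x81, 0x65, 0x6f, 0x3d, 0x82, 0x75]
t1 = [0xbc, 0x75, 0xa5, 0x82, 0x81, 0x3d, 0x65, 0x6f]
t2 = [0xbc, 0x75, 0x81, 0x65, 0x6f, 0x3d, 0x65, 0x75]

RES = [0xbc, 0x75, 0x81, 0x65, 0x6f, 0x3d, 0x65, 0x75]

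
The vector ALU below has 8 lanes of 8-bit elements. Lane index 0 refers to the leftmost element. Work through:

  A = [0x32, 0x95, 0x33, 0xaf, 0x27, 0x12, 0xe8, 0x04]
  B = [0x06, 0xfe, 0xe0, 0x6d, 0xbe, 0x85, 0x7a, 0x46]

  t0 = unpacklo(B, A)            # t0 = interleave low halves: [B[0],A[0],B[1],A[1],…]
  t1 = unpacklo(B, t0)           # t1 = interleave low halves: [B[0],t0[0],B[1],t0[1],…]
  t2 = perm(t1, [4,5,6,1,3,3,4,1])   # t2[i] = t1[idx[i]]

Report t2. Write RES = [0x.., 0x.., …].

  t0: 06 32 fe 95 e0 33 6d af
  t1: 06 06 fe 32 e0 fe 6d 95
  t2: e0 fe 6d 06 32 32 e0 06

RES = [ 0xe0  0xfe  0x6d  0x06  0x32  0x32  0xe0  0x06 ]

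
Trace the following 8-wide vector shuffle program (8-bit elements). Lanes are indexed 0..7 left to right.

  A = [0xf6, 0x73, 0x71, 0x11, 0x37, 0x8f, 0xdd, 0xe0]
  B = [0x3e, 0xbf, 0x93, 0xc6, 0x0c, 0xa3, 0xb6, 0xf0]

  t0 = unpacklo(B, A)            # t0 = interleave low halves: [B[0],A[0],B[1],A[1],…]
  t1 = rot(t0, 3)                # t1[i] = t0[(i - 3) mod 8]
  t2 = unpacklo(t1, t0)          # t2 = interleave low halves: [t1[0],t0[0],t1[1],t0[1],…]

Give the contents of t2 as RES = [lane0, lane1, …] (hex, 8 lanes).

→ t0 |3e|f6|bf|73|93|71|c6|11|
→ t1 |71|c6|11|3e|f6|bf|73|93|
→ t2 |71|3e|c6|f6|11|bf|3e|73|

RES = [ 0x71  0x3e  0xc6  0xf6  0x11  0xbf  0x3e  0x73 ]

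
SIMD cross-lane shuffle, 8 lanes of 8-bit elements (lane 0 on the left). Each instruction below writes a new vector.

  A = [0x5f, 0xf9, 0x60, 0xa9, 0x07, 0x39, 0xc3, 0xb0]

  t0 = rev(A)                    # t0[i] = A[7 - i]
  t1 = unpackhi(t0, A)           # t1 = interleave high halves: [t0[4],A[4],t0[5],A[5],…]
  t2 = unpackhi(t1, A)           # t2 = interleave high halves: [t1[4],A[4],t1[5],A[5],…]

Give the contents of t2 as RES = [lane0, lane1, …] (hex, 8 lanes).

RES = [ 0xf9  0x07  0xc3  0x39  0x5f  0xc3  0xb0  0xb0 ]

  t0: b0 c3 39 07 a9 60 f9 5f
  t1: a9 07 60 39 f9 c3 5f b0
  t2: f9 07 c3 39 5f c3 b0 b0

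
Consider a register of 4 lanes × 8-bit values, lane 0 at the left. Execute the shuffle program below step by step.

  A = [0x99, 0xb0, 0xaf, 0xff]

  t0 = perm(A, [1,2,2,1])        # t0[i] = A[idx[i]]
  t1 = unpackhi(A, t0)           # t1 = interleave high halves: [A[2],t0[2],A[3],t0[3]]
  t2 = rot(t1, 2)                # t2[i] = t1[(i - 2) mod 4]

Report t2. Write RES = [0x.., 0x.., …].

RES = [0xff, 0xb0, 0xaf, 0xaf]

→ t0 |b0|af|af|b0|
→ t1 |af|af|ff|b0|
→ t2 |ff|b0|af|af|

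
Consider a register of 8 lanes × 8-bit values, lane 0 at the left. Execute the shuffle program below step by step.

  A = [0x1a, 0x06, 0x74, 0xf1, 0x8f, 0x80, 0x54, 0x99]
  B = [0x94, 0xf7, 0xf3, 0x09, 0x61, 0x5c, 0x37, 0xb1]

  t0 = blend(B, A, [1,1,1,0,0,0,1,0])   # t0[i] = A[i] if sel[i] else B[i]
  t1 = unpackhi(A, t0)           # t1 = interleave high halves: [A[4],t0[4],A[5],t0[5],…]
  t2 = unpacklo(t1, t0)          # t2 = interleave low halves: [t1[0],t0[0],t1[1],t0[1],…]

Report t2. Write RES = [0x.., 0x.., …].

→ t0 |1a|06|74|09|61|5c|54|b1|
→ t1 |8f|61|80|5c|54|54|99|b1|
→ t2 |8f|1a|61|06|80|74|5c|09|

RES = [ 0x8f  0x1a  0x61  0x06  0x80  0x74  0x5c  0x09 ]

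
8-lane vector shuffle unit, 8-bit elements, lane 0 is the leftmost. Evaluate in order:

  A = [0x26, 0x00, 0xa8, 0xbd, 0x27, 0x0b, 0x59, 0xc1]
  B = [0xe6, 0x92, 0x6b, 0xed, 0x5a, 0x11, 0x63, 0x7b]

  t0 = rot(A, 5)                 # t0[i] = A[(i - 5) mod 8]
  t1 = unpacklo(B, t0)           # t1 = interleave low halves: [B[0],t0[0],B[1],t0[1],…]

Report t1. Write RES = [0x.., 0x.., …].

  t0: bd 27 0b 59 c1 26 00 a8
  t1: e6 bd 92 27 6b 0b ed 59

RES = [0xe6, 0xbd, 0x92, 0x27, 0x6b, 0x0b, 0xed, 0x59]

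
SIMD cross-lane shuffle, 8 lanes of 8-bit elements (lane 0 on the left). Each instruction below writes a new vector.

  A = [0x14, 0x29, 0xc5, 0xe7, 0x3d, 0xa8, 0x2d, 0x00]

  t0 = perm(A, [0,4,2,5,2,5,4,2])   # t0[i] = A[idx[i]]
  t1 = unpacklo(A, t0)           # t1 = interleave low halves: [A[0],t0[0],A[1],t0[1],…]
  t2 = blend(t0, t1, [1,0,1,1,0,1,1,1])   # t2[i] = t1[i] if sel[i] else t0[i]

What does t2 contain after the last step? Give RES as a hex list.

RES = [ 0x14  0x3d  0x29  0x3d  0xc5  0xc5  0xe7  0xa8 ]

→ t0 |14|3d|c5|a8|c5|a8|3d|c5|
→ t1 |14|14|29|3d|c5|c5|e7|a8|
→ t2 |14|3d|29|3d|c5|c5|e7|a8|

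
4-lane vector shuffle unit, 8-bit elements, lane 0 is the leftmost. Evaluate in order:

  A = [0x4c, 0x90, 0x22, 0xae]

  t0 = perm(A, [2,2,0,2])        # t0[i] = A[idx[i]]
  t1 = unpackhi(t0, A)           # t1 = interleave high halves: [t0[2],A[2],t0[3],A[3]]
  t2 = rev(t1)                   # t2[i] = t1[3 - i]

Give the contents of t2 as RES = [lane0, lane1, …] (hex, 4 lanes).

  t0: 22 22 4c 22
  t1: 4c 22 22 ae
  t2: ae 22 22 4c

RES = [0xae, 0x22, 0x22, 0x4c]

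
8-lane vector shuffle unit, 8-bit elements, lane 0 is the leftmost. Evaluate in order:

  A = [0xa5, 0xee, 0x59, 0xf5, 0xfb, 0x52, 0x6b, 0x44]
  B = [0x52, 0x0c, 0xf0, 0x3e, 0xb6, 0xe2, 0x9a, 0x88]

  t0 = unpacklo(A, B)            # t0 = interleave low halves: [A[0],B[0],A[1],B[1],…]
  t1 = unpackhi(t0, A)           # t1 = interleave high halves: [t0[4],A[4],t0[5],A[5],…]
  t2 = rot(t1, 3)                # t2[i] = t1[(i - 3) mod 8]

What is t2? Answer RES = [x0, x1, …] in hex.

RES = [ 0x6b  0x3e  0x44  0x59  0xfb  0xf0  0x52  0xf5 ]

  t0: a5 52 ee 0c 59 f0 f5 3e
  t1: 59 fb f0 52 f5 6b 3e 44
  t2: 6b 3e 44 59 fb f0 52 f5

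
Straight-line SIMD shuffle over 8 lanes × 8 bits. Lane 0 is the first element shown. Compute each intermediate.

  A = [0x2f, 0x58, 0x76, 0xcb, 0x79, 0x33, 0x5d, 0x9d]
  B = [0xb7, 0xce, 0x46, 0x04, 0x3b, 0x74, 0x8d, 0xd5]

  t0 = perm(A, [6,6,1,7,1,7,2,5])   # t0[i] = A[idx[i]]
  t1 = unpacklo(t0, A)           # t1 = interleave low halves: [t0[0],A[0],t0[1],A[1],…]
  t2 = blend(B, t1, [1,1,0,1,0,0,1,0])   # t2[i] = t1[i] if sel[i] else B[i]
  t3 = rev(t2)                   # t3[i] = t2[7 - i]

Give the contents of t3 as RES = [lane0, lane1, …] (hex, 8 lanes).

RES = [0xd5, 0x9d, 0x74, 0x3b, 0x58, 0x46, 0x2f, 0x5d]

→ t0 |5d|5d|58|9d|58|9d|76|33|
→ t1 |5d|2f|5d|58|58|76|9d|cb|
→ t2 |5d|2f|46|58|3b|74|9d|d5|
→ t3 |d5|9d|74|3b|58|46|2f|5d|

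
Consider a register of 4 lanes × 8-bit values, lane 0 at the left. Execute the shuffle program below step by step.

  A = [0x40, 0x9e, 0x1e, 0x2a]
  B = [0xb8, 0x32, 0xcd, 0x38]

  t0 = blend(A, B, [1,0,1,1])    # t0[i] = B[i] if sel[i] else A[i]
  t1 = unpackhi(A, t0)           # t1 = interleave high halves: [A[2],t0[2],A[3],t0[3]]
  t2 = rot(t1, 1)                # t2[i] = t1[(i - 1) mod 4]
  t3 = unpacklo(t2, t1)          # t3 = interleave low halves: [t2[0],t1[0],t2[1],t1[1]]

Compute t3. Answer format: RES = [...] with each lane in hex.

→ t0 |b8|9e|cd|38|
→ t1 |1e|cd|2a|38|
→ t2 |38|1e|cd|2a|
→ t3 |38|1e|1e|cd|

RES = [0x38, 0x1e, 0x1e, 0xcd]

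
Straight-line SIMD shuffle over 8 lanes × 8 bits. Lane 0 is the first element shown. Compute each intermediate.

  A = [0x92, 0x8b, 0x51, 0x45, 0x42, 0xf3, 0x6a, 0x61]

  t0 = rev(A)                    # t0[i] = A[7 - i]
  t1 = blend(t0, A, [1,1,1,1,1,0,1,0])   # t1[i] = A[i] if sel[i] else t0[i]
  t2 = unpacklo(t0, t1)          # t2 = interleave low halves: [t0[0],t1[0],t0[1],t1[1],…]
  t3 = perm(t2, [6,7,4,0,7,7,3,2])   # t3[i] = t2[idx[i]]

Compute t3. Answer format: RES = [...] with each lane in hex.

RES = [0x42, 0x45, 0xf3, 0x61, 0x45, 0x45, 0x8b, 0x6a]

→ t0 |61|6a|f3|42|45|51|8b|92|
→ t1 |92|8b|51|45|42|51|6a|92|
→ t2 |61|92|6a|8b|f3|51|42|45|
→ t3 |42|45|f3|61|45|45|8b|6a|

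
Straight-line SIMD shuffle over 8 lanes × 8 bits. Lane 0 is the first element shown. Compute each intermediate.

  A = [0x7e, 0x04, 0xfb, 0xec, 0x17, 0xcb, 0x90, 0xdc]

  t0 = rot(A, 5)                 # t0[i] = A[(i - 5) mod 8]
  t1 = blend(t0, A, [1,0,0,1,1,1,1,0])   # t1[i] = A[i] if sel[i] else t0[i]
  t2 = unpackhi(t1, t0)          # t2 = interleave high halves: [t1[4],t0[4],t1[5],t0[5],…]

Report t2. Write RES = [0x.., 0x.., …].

RES = [0x17, 0xdc, 0xcb, 0x7e, 0x90, 0x04, 0xfb, 0xfb]

  t0: ec 17 cb 90 dc 7e 04 fb
  t1: 7e 17 cb ec 17 cb 90 fb
  t2: 17 dc cb 7e 90 04 fb fb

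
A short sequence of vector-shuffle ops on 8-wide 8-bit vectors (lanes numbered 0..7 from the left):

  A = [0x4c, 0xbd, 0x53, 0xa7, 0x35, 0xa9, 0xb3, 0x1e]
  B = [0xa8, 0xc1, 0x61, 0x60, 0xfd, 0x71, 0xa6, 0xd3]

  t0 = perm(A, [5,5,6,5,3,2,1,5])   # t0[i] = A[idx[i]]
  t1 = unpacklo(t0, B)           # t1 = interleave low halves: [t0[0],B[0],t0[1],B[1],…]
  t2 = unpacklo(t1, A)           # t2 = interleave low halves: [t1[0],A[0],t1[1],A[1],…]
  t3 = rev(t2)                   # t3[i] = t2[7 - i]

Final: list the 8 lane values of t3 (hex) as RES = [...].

t0 = [0xa9, 0xa9, 0xb3, 0xa9, 0xa7, 0x53, 0xbd, 0xa9]
t1 = [0xa9, 0xa8, 0xa9, 0xc1, 0xb3, 0x61, 0xa9, 0x60]
t2 = [0xa9, 0x4c, 0xa8, 0xbd, 0xa9, 0x53, 0xc1, 0xa7]
t3 = [0xa7, 0xc1, 0x53, 0xa9, 0xbd, 0xa8, 0x4c, 0xa9]

RES = [0xa7, 0xc1, 0x53, 0xa9, 0xbd, 0xa8, 0x4c, 0xa9]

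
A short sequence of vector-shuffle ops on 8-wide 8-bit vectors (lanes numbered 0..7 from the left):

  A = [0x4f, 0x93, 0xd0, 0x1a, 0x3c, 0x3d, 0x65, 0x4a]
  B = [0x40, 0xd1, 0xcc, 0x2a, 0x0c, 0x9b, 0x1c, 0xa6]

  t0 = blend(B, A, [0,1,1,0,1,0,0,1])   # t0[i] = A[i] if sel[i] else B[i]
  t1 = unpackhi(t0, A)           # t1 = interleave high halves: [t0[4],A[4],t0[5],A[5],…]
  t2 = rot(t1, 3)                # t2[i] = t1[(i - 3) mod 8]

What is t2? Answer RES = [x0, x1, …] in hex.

RES = [0x65, 0x4a, 0x4a, 0x3c, 0x3c, 0x9b, 0x3d, 0x1c]

t0 = [0x40, 0x93, 0xd0, 0x2a, 0x3c, 0x9b, 0x1c, 0x4a]
t1 = [0x3c, 0x3c, 0x9b, 0x3d, 0x1c, 0x65, 0x4a, 0x4a]
t2 = [0x65, 0x4a, 0x4a, 0x3c, 0x3c, 0x9b, 0x3d, 0x1c]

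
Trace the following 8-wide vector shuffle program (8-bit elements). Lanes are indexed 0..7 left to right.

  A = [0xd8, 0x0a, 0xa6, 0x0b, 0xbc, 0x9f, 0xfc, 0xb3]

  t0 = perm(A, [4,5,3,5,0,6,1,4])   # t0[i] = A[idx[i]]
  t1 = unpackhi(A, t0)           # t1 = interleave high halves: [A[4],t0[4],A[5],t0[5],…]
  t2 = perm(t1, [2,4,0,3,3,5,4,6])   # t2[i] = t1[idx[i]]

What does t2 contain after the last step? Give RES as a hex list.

→ t0 |bc|9f|0b|9f|d8|fc|0a|bc|
→ t1 |bc|d8|9f|fc|fc|0a|b3|bc|
→ t2 |9f|fc|bc|fc|fc|0a|fc|b3|

RES = [0x9f, 0xfc, 0xbc, 0xfc, 0xfc, 0x0a, 0xfc, 0xb3]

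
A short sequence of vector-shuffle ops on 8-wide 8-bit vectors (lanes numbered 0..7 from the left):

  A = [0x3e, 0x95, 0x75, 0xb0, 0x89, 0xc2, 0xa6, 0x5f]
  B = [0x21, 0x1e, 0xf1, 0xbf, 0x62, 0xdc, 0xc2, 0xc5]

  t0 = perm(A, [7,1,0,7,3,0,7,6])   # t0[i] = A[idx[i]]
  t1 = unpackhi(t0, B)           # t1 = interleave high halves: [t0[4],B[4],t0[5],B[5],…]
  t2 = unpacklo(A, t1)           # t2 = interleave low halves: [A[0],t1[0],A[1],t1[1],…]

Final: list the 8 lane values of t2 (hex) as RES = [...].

→ t0 |5f|95|3e|5f|b0|3e|5f|a6|
→ t1 |b0|62|3e|dc|5f|c2|a6|c5|
→ t2 |3e|b0|95|62|75|3e|b0|dc|

RES = [ 0x3e  0xb0  0x95  0x62  0x75  0x3e  0xb0  0xdc ]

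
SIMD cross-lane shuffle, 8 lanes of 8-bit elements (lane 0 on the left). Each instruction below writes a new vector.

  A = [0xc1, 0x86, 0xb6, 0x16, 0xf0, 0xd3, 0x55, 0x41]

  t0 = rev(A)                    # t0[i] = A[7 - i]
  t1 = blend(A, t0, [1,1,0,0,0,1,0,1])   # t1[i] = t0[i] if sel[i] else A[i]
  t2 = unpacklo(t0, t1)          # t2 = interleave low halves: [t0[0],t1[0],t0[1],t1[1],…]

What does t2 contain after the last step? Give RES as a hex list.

  t0: 41 55 d3 f0 16 b6 86 c1
  t1: 41 55 b6 16 f0 b6 55 c1
  t2: 41 41 55 55 d3 b6 f0 16

RES = [ 0x41  0x41  0x55  0x55  0xd3  0xb6  0xf0  0x16 ]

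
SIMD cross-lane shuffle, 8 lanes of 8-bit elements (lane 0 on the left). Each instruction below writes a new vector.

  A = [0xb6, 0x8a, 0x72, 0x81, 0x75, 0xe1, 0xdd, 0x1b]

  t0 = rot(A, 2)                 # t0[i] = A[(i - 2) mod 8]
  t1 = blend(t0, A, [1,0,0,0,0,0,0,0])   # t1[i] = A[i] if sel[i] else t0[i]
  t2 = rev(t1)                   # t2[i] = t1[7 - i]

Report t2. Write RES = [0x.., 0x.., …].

t0 = [0xdd, 0x1b, 0xb6, 0x8a, 0x72, 0x81, 0x75, 0xe1]
t1 = [0xb6, 0x1b, 0xb6, 0x8a, 0x72, 0x81, 0x75, 0xe1]
t2 = [0xe1, 0x75, 0x81, 0x72, 0x8a, 0xb6, 0x1b, 0xb6]

RES = [0xe1, 0x75, 0x81, 0x72, 0x8a, 0xb6, 0x1b, 0xb6]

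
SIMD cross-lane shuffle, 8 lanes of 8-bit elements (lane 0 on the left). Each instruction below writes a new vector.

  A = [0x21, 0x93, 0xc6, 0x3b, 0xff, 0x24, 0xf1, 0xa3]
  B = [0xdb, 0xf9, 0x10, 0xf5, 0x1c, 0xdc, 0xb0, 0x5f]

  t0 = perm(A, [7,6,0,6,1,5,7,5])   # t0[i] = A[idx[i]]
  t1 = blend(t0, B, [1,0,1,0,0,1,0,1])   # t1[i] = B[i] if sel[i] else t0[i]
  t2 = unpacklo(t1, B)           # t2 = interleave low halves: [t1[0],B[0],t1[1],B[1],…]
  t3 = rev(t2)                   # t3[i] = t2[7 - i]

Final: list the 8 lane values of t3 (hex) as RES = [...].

RES = [ 0xf5  0xf1  0x10  0x10  0xf9  0xf1  0xdb  0xdb ]

t0 = [0xa3, 0xf1, 0x21, 0xf1, 0x93, 0x24, 0xa3, 0x24]
t1 = [0xdb, 0xf1, 0x10, 0xf1, 0x93, 0xdc, 0xa3, 0x5f]
t2 = [0xdb, 0xdb, 0xf1, 0xf9, 0x10, 0x10, 0xf1, 0xf5]
t3 = [0xf5, 0xf1, 0x10, 0x10, 0xf9, 0xf1, 0xdb, 0xdb]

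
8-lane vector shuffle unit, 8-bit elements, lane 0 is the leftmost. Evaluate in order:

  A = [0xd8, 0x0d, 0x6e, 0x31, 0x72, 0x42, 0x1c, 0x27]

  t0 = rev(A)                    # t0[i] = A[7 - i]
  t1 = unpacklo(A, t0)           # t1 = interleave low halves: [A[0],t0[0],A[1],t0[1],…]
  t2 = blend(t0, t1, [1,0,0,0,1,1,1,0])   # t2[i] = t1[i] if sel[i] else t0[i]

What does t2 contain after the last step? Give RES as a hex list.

t0 = [0x27, 0x1c, 0x42, 0x72, 0x31, 0x6e, 0x0d, 0xd8]
t1 = [0xd8, 0x27, 0x0d, 0x1c, 0x6e, 0x42, 0x31, 0x72]
t2 = [0xd8, 0x1c, 0x42, 0x72, 0x6e, 0x42, 0x31, 0xd8]

RES = [ 0xd8  0x1c  0x42  0x72  0x6e  0x42  0x31  0xd8 ]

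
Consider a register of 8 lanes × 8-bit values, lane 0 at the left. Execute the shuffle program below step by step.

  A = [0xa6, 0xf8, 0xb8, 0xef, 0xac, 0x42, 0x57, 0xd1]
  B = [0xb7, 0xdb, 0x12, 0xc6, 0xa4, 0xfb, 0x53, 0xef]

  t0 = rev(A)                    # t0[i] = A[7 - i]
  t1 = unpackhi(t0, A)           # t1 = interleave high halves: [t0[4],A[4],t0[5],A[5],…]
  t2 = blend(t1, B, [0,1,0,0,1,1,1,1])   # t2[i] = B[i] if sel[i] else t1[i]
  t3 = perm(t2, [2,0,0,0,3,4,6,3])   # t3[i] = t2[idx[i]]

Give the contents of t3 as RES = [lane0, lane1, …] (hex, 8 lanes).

RES = [ 0xb8  0xef  0xef  0xef  0x42  0xa4  0x53  0x42 ]

→ t0 |d1|57|42|ac|ef|b8|f8|a6|
→ t1 |ef|ac|b8|42|f8|57|a6|d1|
→ t2 |ef|db|b8|42|a4|fb|53|ef|
→ t3 |b8|ef|ef|ef|42|a4|53|42|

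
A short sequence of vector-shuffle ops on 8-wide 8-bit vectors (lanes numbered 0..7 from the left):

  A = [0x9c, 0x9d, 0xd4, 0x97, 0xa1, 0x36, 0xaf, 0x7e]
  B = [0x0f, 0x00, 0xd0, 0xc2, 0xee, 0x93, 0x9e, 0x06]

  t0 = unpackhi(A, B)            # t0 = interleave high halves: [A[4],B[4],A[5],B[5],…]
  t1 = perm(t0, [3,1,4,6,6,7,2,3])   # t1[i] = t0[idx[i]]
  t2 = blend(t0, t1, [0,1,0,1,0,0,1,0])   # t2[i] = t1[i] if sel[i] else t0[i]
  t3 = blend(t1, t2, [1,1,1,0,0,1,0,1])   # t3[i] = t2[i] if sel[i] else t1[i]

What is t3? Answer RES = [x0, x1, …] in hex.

RES = [ 0xa1  0xee  0x36  0x7e  0x7e  0x9e  0x36  0x06 ]

t0 = [0xa1, 0xee, 0x36, 0x93, 0xaf, 0x9e, 0x7e, 0x06]
t1 = [0x93, 0xee, 0xaf, 0x7e, 0x7e, 0x06, 0x36, 0x93]
t2 = [0xa1, 0xee, 0x36, 0x7e, 0xaf, 0x9e, 0x36, 0x06]
t3 = [0xa1, 0xee, 0x36, 0x7e, 0x7e, 0x9e, 0x36, 0x06]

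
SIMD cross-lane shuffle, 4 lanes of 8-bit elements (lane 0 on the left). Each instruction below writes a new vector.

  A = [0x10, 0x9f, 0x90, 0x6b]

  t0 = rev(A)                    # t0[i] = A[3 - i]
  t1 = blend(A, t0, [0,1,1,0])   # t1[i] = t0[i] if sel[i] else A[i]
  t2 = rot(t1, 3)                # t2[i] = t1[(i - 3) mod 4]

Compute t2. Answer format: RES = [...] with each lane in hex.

→ t0 |6b|90|9f|10|
→ t1 |10|90|9f|6b|
→ t2 |90|9f|6b|10|

RES = [ 0x90  0x9f  0x6b  0x10 ]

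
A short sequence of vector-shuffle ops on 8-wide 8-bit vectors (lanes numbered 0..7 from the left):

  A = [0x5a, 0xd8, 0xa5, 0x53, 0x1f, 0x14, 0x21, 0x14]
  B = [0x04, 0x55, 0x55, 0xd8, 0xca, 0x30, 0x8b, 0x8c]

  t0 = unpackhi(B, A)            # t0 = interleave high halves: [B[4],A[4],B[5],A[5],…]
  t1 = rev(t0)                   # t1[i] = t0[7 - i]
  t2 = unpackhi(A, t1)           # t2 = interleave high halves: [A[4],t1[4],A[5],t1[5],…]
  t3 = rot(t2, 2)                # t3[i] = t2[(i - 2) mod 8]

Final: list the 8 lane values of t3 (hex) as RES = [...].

RES = [0x14, 0xca, 0x1f, 0x14, 0x14, 0x30, 0x21, 0x1f]

t0 = [0xca, 0x1f, 0x30, 0x14, 0x8b, 0x21, 0x8c, 0x14]
t1 = [0x14, 0x8c, 0x21, 0x8b, 0x14, 0x30, 0x1f, 0xca]
t2 = [0x1f, 0x14, 0x14, 0x30, 0x21, 0x1f, 0x14, 0xca]
t3 = [0x14, 0xca, 0x1f, 0x14, 0x14, 0x30, 0x21, 0x1f]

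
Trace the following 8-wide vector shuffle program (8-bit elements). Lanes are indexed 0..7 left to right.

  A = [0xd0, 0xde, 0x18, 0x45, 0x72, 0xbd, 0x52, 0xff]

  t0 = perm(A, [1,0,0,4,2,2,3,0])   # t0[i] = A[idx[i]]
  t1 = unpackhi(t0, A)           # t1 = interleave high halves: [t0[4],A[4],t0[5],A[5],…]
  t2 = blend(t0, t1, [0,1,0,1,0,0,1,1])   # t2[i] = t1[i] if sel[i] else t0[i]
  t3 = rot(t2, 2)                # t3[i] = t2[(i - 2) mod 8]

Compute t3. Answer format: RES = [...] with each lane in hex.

t0 = [0xde, 0xd0, 0xd0, 0x72, 0x18, 0x18, 0x45, 0xd0]
t1 = [0x18, 0x72, 0x18, 0xbd, 0x45, 0x52, 0xd0, 0xff]
t2 = [0xde, 0x72, 0xd0, 0xbd, 0x18, 0x18, 0xd0, 0xff]
t3 = [0xd0, 0xff, 0xde, 0x72, 0xd0, 0xbd, 0x18, 0x18]

RES = [0xd0, 0xff, 0xde, 0x72, 0xd0, 0xbd, 0x18, 0x18]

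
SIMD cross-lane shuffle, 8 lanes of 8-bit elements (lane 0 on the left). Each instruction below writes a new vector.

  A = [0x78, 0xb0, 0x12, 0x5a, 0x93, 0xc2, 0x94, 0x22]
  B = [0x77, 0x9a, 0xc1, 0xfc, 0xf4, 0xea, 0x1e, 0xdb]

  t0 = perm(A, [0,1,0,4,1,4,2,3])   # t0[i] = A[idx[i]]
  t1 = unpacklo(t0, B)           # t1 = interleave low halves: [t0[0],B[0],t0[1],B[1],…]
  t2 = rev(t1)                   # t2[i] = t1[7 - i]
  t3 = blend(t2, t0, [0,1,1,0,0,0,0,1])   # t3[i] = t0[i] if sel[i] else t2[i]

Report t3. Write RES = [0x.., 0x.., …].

RES = [ 0xfc  0xb0  0x78  0x78  0x9a  0xb0  0x77  0x5a ]

  t0: 78 b0 78 93 b0 93 12 5a
  t1: 78 77 b0 9a 78 c1 93 fc
  t2: fc 93 c1 78 9a b0 77 78
  t3: fc b0 78 78 9a b0 77 5a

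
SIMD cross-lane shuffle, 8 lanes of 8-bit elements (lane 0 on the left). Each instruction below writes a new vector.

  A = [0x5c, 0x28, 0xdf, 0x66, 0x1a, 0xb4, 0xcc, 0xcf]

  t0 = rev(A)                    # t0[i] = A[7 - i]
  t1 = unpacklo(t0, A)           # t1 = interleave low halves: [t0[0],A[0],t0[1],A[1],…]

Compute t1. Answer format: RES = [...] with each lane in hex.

RES = [0xcf, 0x5c, 0xcc, 0x28, 0xb4, 0xdf, 0x1a, 0x66]

t0 = [0xcf, 0xcc, 0xb4, 0x1a, 0x66, 0xdf, 0x28, 0x5c]
t1 = [0xcf, 0x5c, 0xcc, 0x28, 0xb4, 0xdf, 0x1a, 0x66]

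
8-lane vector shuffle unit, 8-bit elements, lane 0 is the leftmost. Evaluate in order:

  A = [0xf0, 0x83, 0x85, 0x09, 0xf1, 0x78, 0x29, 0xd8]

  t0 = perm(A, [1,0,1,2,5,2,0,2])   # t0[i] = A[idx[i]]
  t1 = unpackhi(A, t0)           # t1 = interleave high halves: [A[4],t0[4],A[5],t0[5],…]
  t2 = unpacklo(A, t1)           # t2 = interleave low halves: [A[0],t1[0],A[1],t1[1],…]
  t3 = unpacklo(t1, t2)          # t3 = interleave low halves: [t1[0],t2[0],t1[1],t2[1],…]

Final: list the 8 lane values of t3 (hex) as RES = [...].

  t0: 83 f0 83 85 78 85 f0 85
  t1: f1 78 78 85 29 f0 d8 85
  t2: f0 f1 83 78 85 78 09 85
  t3: f1 f0 78 f1 78 83 85 78

RES = [0xf1, 0xf0, 0x78, 0xf1, 0x78, 0x83, 0x85, 0x78]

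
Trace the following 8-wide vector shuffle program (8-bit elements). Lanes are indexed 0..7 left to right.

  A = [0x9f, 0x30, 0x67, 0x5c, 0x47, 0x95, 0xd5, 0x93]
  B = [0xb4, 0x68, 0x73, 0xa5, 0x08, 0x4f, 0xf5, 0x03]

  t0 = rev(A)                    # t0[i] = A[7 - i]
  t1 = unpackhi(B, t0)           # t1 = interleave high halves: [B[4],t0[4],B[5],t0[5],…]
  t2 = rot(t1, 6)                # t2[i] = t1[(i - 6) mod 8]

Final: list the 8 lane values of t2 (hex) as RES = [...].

t0 = [0x93, 0xd5, 0x95, 0x47, 0x5c, 0x67, 0x30, 0x9f]
t1 = [0x08, 0x5c, 0x4f, 0x67, 0xf5, 0x30, 0x03, 0x9f]
t2 = [0x4f, 0x67, 0xf5, 0x30, 0x03, 0x9f, 0x08, 0x5c]

RES = [ 0x4f  0x67  0xf5  0x30  0x03  0x9f  0x08  0x5c ]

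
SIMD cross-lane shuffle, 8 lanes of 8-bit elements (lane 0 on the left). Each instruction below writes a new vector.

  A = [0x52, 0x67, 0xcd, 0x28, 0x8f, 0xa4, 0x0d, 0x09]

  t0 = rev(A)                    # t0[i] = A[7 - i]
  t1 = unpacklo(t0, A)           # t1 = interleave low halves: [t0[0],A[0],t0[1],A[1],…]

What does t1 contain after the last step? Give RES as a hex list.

  t0: 09 0d a4 8f 28 cd 67 52
  t1: 09 52 0d 67 a4 cd 8f 28

RES = [ 0x09  0x52  0x0d  0x67  0xa4  0xcd  0x8f  0x28 ]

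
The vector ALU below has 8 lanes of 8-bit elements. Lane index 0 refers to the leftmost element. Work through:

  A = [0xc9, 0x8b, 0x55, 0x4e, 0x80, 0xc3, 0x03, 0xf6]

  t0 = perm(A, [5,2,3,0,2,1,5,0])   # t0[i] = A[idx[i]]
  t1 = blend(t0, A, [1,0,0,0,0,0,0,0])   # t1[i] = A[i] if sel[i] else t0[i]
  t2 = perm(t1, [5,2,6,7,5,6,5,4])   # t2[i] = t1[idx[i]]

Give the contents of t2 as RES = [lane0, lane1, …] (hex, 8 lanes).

RES = [ 0x8b  0x4e  0xc3  0xc9  0x8b  0xc3  0x8b  0x55 ]

→ t0 |c3|55|4e|c9|55|8b|c3|c9|
→ t1 |c9|55|4e|c9|55|8b|c3|c9|
→ t2 |8b|4e|c3|c9|8b|c3|8b|55|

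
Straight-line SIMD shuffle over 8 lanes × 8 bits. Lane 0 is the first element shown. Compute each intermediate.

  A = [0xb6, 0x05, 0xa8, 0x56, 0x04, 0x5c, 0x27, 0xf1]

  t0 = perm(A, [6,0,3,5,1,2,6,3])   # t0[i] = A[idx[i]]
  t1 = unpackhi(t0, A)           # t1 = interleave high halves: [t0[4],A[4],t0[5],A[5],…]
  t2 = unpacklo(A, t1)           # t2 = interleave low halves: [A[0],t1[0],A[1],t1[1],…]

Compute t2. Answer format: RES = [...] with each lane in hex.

→ t0 |27|b6|56|5c|05|a8|27|56|
→ t1 |05|04|a8|5c|27|27|56|f1|
→ t2 |b6|05|05|04|a8|a8|56|5c|

RES = [ 0xb6  0x05  0x05  0x04  0xa8  0xa8  0x56  0x5c ]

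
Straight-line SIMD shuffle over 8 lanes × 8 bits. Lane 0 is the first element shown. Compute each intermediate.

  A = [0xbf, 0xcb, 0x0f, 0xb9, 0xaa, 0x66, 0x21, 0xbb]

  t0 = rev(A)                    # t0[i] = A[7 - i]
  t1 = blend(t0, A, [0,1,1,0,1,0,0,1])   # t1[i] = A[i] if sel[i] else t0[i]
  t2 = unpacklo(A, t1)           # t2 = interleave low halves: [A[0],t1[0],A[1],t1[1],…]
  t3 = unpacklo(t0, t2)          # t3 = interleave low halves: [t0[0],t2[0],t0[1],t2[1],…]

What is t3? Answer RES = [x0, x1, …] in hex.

RES = [ 0xbb  0xbf  0x21  0xbb  0x66  0xcb  0xaa  0xcb ]

t0 = [0xbb, 0x21, 0x66, 0xaa, 0xb9, 0x0f, 0xcb, 0xbf]
t1 = [0xbb, 0xcb, 0x0f, 0xaa, 0xaa, 0x0f, 0xcb, 0xbb]
t2 = [0xbf, 0xbb, 0xcb, 0xcb, 0x0f, 0x0f, 0xb9, 0xaa]
t3 = [0xbb, 0xbf, 0x21, 0xbb, 0x66, 0xcb, 0xaa, 0xcb]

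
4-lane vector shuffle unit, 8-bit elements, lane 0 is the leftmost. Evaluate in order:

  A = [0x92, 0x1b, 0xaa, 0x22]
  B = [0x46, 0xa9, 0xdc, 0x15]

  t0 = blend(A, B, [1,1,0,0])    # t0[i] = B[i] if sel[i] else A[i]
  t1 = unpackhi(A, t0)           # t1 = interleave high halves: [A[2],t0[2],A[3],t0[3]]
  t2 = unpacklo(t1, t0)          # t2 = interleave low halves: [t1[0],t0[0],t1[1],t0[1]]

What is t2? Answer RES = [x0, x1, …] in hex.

→ t0 |46|a9|aa|22|
→ t1 |aa|aa|22|22|
→ t2 |aa|46|aa|a9|

RES = [ 0xaa  0x46  0xaa  0xa9 ]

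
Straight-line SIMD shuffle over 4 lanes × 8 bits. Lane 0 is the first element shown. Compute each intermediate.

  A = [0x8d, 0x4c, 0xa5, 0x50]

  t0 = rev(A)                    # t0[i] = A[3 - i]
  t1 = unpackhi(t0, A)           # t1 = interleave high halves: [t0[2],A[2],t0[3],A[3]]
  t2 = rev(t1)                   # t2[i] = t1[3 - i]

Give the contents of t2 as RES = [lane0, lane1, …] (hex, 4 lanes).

  t0: 50 a5 4c 8d
  t1: 4c a5 8d 50
  t2: 50 8d a5 4c

RES = [ 0x50  0x8d  0xa5  0x4c ]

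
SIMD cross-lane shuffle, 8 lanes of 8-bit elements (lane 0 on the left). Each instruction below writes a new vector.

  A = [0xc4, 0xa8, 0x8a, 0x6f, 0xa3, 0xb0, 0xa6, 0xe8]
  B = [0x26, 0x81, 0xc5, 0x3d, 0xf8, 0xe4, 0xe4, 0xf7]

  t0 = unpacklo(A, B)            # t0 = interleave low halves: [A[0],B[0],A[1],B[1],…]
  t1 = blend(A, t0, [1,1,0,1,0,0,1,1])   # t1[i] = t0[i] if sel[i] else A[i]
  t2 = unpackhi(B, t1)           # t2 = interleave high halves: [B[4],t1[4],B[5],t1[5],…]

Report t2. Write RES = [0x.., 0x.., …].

RES = [ 0xf8  0xa3  0xe4  0xb0  0xe4  0x6f  0xf7  0x3d ]

t0 = [0xc4, 0x26, 0xa8, 0x81, 0x8a, 0xc5, 0x6f, 0x3d]
t1 = [0xc4, 0x26, 0x8a, 0x81, 0xa3, 0xb0, 0x6f, 0x3d]
t2 = [0xf8, 0xa3, 0xe4, 0xb0, 0xe4, 0x6f, 0xf7, 0x3d]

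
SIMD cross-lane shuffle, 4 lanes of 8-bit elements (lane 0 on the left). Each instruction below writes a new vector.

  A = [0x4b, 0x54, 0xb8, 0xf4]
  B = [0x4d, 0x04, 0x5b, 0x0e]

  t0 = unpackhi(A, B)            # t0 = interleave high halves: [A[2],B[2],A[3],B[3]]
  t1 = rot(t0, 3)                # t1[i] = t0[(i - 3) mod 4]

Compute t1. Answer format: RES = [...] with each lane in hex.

RES = [0x5b, 0xf4, 0x0e, 0xb8]

→ t0 |b8|5b|f4|0e|
→ t1 |5b|f4|0e|b8|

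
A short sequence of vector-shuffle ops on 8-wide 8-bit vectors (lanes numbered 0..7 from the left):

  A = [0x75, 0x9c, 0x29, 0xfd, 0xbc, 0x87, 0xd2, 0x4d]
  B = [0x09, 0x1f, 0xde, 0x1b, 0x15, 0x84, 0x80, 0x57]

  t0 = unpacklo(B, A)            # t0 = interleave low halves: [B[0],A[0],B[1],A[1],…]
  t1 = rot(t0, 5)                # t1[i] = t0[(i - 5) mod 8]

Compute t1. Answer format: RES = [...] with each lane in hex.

RES = [ 0x9c  0xde  0x29  0x1b  0xfd  0x09  0x75  0x1f ]

t0 = [0x09, 0x75, 0x1f, 0x9c, 0xde, 0x29, 0x1b, 0xfd]
t1 = [0x9c, 0xde, 0x29, 0x1b, 0xfd, 0x09, 0x75, 0x1f]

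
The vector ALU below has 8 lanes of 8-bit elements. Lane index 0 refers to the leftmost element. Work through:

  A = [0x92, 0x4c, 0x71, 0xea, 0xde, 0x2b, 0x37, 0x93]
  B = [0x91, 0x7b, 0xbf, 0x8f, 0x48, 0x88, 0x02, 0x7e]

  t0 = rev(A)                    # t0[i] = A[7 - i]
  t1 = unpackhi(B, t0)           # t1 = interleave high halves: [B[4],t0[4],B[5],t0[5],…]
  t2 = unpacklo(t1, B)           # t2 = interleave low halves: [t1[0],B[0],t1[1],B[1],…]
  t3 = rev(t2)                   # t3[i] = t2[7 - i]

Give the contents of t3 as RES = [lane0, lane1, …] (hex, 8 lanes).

RES = [0x8f, 0x71, 0xbf, 0x88, 0x7b, 0xea, 0x91, 0x48]

t0 = [0x93, 0x37, 0x2b, 0xde, 0xea, 0x71, 0x4c, 0x92]
t1 = [0x48, 0xea, 0x88, 0x71, 0x02, 0x4c, 0x7e, 0x92]
t2 = [0x48, 0x91, 0xea, 0x7b, 0x88, 0xbf, 0x71, 0x8f]
t3 = [0x8f, 0x71, 0xbf, 0x88, 0x7b, 0xea, 0x91, 0x48]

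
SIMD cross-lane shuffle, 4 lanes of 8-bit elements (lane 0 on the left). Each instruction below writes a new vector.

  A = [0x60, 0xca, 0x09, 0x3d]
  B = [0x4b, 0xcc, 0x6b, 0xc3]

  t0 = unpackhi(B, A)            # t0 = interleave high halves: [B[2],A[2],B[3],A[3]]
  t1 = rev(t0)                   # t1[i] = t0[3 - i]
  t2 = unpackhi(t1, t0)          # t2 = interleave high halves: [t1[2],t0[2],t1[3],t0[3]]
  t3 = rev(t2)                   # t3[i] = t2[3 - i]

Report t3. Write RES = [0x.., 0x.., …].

RES = [ 0x3d  0x6b  0xc3  0x09 ]

→ t0 |6b|09|c3|3d|
→ t1 |3d|c3|09|6b|
→ t2 |09|c3|6b|3d|
→ t3 |3d|6b|c3|09|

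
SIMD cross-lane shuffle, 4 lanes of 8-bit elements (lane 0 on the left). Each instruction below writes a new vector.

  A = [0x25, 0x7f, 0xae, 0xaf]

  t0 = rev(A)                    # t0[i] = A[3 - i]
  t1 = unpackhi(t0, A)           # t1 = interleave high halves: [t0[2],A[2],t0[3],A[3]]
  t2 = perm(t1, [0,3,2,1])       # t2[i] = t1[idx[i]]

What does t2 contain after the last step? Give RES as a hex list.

t0 = [0xaf, 0xae, 0x7f, 0x25]
t1 = [0x7f, 0xae, 0x25, 0xaf]
t2 = [0x7f, 0xaf, 0x25, 0xae]

RES = [0x7f, 0xaf, 0x25, 0xae]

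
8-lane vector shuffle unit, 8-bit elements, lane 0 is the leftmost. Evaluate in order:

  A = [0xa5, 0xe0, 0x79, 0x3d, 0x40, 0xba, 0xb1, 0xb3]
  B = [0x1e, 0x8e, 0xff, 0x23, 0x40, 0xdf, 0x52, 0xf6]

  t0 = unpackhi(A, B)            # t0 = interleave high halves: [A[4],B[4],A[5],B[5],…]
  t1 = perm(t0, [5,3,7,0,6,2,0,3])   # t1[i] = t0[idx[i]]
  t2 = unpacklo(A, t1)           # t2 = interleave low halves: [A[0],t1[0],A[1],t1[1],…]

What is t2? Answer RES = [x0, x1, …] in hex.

RES = [0xa5, 0x52, 0xe0, 0xdf, 0x79, 0xf6, 0x3d, 0x40]

t0 = [0x40, 0x40, 0xba, 0xdf, 0xb1, 0x52, 0xb3, 0xf6]
t1 = [0x52, 0xdf, 0xf6, 0x40, 0xb3, 0xba, 0x40, 0xdf]
t2 = [0xa5, 0x52, 0xe0, 0xdf, 0x79, 0xf6, 0x3d, 0x40]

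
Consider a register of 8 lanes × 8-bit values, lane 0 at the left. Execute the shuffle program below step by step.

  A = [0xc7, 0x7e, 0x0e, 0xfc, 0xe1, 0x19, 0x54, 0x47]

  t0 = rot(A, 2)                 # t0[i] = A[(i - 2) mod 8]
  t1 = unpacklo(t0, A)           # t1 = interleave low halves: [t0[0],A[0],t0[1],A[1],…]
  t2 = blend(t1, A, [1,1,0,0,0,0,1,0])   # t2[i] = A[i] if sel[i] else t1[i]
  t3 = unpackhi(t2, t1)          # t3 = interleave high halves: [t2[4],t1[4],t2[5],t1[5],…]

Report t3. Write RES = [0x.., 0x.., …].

RES = [ 0xc7  0xc7  0x0e  0x0e  0x54  0x7e  0xfc  0xfc ]

→ t0 |54|47|c7|7e|0e|fc|e1|19|
→ t1 |54|c7|47|7e|c7|0e|7e|fc|
→ t2 |c7|7e|47|7e|c7|0e|54|fc|
→ t3 |c7|c7|0e|0e|54|7e|fc|fc|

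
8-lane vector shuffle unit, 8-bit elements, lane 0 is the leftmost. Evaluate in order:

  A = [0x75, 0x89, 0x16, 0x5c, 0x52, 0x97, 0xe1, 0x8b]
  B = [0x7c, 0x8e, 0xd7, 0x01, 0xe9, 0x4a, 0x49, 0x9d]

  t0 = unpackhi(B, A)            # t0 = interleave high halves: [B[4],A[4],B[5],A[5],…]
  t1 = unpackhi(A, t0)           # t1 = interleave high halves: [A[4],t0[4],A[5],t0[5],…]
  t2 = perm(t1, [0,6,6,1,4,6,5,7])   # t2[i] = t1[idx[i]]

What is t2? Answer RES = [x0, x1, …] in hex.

  t0: e9 52 4a 97 49 e1 9d 8b
  t1: 52 49 97 e1 e1 9d 8b 8b
  t2: 52 8b 8b 49 e1 8b 9d 8b

RES = [0x52, 0x8b, 0x8b, 0x49, 0xe1, 0x8b, 0x9d, 0x8b]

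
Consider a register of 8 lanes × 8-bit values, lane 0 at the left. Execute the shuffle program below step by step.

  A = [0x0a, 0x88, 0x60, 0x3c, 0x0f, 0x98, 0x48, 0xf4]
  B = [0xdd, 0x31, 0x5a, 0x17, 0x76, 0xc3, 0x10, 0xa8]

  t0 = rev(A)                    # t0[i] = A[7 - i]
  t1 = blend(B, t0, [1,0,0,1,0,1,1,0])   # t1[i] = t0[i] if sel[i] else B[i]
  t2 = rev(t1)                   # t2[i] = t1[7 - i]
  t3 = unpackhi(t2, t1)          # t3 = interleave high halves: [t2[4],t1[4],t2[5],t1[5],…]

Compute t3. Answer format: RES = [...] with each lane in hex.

RES = [0x0f, 0x76, 0x5a, 0x60, 0x31, 0x88, 0xf4, 0xa8]

  t0: f4 48 98 0f 3c 60 88 0a
  t1: f4 31 5a 0f 76 60 88 a8
  t2: a8 88 60 76 0f 5a 31 f4
  t3: 0f 76 5a 60 31 88 f4 a8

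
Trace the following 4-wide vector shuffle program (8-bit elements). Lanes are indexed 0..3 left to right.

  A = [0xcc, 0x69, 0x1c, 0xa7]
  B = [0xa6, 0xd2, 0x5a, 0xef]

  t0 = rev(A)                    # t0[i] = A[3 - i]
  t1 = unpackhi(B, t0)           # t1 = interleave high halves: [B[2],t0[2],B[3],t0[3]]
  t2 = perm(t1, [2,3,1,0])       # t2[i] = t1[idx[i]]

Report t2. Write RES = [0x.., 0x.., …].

t0 = [0xa7, 0x1c, 0x69, 0xcc]
t1 = [0x5a, 0x69, 0xef, 0xcc]
t2 = [0xef, 0xcc, 0x69, 0x5a]

RES = [0xef, 0xcc, 0x69, 0x5a]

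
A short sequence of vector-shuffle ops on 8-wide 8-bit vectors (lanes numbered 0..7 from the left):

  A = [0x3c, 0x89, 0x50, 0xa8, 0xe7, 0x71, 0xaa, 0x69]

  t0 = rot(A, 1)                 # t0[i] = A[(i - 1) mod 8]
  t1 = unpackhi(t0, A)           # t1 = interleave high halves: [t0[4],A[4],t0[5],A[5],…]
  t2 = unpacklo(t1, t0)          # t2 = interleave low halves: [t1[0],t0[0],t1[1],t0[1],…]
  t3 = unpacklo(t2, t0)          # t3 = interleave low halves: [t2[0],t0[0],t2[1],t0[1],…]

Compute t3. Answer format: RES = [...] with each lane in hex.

→ t0 |69|3c|89|50|a8|e7|71|aa|
→ t1 |a8|e7|e7|71|71|aa|aa|69|
→ t2 |a8|69|e7|3c|e7|89|71|50|
→ t3 |a8|69|69|3c|e7|89|3c|50|

RES = [ 0xa8  0x69  0x69  0x3c  0xe7  0x89  0x3c  0x50 ]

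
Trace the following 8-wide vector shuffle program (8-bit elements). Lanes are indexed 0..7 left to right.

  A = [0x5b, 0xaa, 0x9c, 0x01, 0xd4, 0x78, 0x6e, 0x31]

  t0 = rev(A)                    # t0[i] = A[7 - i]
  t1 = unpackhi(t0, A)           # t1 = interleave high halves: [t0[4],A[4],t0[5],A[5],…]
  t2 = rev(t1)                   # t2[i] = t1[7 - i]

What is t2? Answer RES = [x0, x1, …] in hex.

RES = [0x31, 0x5b, 0x6e, 0xaa, 0x78, 0x9c, 0xd4, 0x01]

  t0: 31 6e 78 d4 01 9c aa 5b
  t1: 01 d4 9c 78 aa 6e 5b 31
  t2: 31 5b 6e aa 78 9c d4 01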